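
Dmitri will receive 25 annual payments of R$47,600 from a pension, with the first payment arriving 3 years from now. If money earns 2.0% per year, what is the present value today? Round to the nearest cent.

PV at t=2 (ordinary 25-year annuity): 47600 × a(25|0.02) = 47600 × 19.523456 = 929,316.5281
PV₀ = 929,316.5281 / (1+0.02)^2 = 929,316.5281 / 1.040400 = 893,230.0347

R$893,230.03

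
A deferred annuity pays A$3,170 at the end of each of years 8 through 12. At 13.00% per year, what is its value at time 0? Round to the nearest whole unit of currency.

A$4,739

PV at t=7 (ordinary 5-year annuity): 3170 × a(5|0.13) = 3170 × 3.517231 = 11,149.6231
Discount back 7 years: 11,149.6231 × (1+0.13)^(−7) = 11,149.6231 × 0.425061 = 4,739.2660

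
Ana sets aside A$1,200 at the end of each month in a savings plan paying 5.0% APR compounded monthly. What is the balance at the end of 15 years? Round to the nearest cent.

A$320,746.73

i = 0.05/12 = 0.00416667 per month; n = 15·12 = 180.
Accumulation factor s(180|0.00416667) = 267.288944; FV = 1200 × 267.288944 = 320,746.7325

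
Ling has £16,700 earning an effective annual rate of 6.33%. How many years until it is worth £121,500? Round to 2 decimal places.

32.33 years

n = ln(121500/16700) / ln(1+0.0633) = ln(7.27545) / 0.061377 = 32.3329 years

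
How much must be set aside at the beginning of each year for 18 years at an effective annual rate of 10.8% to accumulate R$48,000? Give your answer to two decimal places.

R$877.06

PMT = 48000 / ( [(1+0.108)^18 − 1] / 0.108 × (1+i) ) = 48000 / 54.728519 = 877.0564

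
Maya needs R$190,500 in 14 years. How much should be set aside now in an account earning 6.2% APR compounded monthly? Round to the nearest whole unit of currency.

With 12 periods per year: i = 0.00516667, n = 168.
PV = FV·(1+i)^(−n) = 190,500 × 0.420729 = 80,148.9545

R$80,149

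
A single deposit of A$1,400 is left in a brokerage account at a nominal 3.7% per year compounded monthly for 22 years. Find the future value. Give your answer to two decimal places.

Periodic rate i = 0.037/12 = 0.00308333; n = 22 × 12 = 264 periods.
1,400 × (1+0.00308333)^264 = 1,400 × 2.254093 = 3,155.7301

A$3,155.73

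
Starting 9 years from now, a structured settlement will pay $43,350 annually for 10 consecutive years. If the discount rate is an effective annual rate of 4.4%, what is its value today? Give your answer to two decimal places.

$244,258.00

Value one period before first payment (t=8): 43350 × [1 − (1+0.044)^(−10)] / 0.044 = 43350 × 7.951768 = 344,709.1256
Discount back 8 years: 344,709.1256 × (1+0.044)^(−8) = 344,709.1256 × 0.708592 = 244,257.9970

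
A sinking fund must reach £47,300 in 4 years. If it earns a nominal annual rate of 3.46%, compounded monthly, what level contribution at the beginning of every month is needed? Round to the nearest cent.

£917.57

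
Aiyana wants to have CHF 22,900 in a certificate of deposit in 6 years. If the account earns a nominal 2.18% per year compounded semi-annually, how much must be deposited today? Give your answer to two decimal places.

CHF 20,106.53

Periodic rate i = 0.0218/2 = 0.0109; n = 6 × 2 = 12 periods.
PV = FV·(1+i)^(−n) = 22,900 × 0.878014 = 20,106.5299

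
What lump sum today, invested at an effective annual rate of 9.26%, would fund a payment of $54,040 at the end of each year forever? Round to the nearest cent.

PV = PMT / i = 54040 / 0.0926 = 583,585.3132

$583,585.31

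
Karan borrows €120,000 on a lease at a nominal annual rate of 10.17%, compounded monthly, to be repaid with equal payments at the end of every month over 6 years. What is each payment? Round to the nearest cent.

Periodic rate i = 0.1017/12 = 0.008475; n = 6 × 12 = 72 periods.
PMT = 120000 / ( [1 − (1+0.008475)^(−72)] / 0.008475 ) = 120000 / 53.729700 = 2,233.4016

€2,233.40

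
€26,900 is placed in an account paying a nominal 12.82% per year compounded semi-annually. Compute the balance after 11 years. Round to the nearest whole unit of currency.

With 2 periods per year: i = 0.0641, n = 22.
FV = PV·(1+i)^n = 26,900 × 3.922959 = 105,527.5925

€105,528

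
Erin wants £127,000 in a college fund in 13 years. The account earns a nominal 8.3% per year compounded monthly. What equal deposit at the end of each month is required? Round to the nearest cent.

i = 0.083/12 = 0.00691667 per month; n = 13·12 = 156.
PMT = 127000 / ( [(1+0.00691667)^156 − 1] / 0.00691667 ) = 127000 / 279.156109 = 454.9426

£454.94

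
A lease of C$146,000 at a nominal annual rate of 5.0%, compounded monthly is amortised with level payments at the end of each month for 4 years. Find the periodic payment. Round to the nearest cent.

Periodic rate i = 0.05/12 = 0.00416667; n = 4 × 12 = 48 periods.
Annuity-PV factor = 43.422956; PMT = 146000 / 43.422956 = 3,362.2769

C$3,362.28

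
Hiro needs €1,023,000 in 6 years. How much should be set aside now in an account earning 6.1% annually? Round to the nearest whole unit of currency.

€717,106

PV = FV·(1+i)^(−n) = 1,023,000 × 0.700983 = 717,105.9572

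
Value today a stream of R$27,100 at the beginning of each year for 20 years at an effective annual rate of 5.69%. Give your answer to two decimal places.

PV = 27100 × [1 − (1+0.0569)^(−20)] / 0.0569 × (1+i) = 27100 × 12.433628 = 336,951.3116
Payments are at the start of each period, so multiply by (1+i).

R$336,951.31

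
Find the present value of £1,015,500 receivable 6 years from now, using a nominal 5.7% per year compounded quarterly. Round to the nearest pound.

With 4 periods per year: i = 0.01425, n = 24.
Discount factor = (1+0.01425)^(−24) = 0.712065; PV = 1,015,500 × 0.712065 = 723,101.9533

£723,102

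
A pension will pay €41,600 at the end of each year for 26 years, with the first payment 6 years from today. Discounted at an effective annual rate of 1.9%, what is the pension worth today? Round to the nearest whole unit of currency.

Value one period before first payment (t=5): 41600 × [1 − (1+0.019)^(−26)] / 0.019 = 41600 × 20.367623 = 847,293.1203
Discount back 5 years: 847,293.1203 × (1+0.019)^(−5) = 847,293.1203 × 0.910184 = 771,192.4339

€771,192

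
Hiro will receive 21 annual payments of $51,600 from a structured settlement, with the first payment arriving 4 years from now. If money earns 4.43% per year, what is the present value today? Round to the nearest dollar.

$611,186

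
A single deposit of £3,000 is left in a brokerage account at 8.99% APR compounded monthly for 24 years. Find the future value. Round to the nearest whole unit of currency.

£25,743

i = 0.0899/12 = 0.00749167 per month; n = 24·12 = 288.
FV = 3,000 × (1 + 0.00749167)^288 = 25,743.1975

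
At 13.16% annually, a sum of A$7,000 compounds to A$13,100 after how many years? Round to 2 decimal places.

(1+i)^n = 13100/7000 = 1.87143, so n = ln 1.87143 / ln 1.1316 = 5.0691 years

5.07 years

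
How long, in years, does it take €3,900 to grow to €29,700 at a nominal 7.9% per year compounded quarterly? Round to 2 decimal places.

25.95 years

Periodic rate i = 0.079/4 = 0.01975.
(1+i)^n = 29700/3900 = 7.61538, so n = ln 7.61538 / ln 1.01975 = 103.8052 quarters
= 103.8052/4 years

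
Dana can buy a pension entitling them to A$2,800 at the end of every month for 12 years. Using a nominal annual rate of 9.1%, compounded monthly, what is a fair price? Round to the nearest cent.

With 12 periods per year: i = 0.00758333, n = 144.
Annuity factor a(144|0.00758333) = 87.437812; PV = 2800 × 87.437812 = 244,825.8746

A$244,825.87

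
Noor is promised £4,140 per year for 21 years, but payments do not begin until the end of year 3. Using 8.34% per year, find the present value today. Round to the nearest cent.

PV at t=2 (ordinary 21-year annuity): 4140 × a(21|0.0834) = 4140 × 9.760594 = 40,408.8609
Discount back 2 years: 40,408.8609 × (1+0.0834)^(−2) = 40,408.8609 × 0.851966 = 34,426.9814

£34,426.98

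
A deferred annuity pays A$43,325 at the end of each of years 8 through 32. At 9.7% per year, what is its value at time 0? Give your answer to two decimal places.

A$210,539.29

PV at t=7 (ordinary 25-year annuity): 43325 × a(25|0.097) = 43325 × 9.290540 = 402,512.6535
PV₀ = 402,512.6535 / (1+0.097)^7 = 402,512.6535 / 1.911817 = 210,539.2854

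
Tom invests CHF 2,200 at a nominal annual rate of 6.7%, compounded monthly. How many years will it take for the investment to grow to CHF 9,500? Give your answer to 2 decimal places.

21.89 years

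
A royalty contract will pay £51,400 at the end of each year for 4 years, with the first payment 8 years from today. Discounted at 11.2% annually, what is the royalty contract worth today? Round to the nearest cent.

PV at t=7 (ordinary 4-year annuity): 51400 × a(4|0.112) = 51400 × 3.089244 = 158,787.1414
Discount back 7 years: 158,787.1414 × (1+0.112)^(−7) = 158,787.1414 × 0.475627 = 75,523.4498

£75,523.45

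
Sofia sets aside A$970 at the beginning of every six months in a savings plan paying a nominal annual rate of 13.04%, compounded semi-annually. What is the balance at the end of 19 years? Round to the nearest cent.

A$158,871.36

i = 0.1304/2 = 0.0652 per half-year; n = 19·2 = 38.
FV = 970 × [(1+0.0652)^38 − 1] / 0.0652 × (1+i) = 970 × 163.784907 = 158,871.3599
(annuity-due: payments at period start, so ×(1+i).)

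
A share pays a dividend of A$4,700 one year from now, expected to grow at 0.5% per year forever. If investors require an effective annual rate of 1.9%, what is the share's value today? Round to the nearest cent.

PV = D₁/(r − g) = 4700/(0.019 − 0.005) = 335,714.2857

A$335,714.29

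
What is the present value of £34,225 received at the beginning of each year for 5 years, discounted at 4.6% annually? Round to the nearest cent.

PV = PMT · [1 − (1+i)^(−n)] / i × (1+i) = 34225 · 4.579148 = 156,721.3316
(Beginning-of-period payments → annuity-due factor ×(1+i).)

£156,721.33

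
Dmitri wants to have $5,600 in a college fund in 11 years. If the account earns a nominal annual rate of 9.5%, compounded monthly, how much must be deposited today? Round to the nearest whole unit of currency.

i = 0.095/12 = 0.00791667 per month; n = 11·12 = 132.
PV = 5,600 / (1 + 0.00791667)^132 = 5,600 / 2.831723 = 1,977.5948

$1,978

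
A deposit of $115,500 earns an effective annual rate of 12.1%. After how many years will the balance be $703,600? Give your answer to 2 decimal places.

15.82 years

(1+i)^n = 703600/115500 = 6.09177, so n = ln 6.09177 / ln 1.121 = 15.8197 years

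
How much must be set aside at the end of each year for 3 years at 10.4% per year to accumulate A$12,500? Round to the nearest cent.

FV-annuity factor = 3.322816; PMT = 12500 / 3.322816 = 3,761.8695

A$3,761.87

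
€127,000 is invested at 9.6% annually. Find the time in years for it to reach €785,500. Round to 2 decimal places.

(1+i)^n = 785500/127000 = 6.18504, so n = ln 6.18504 / ln 1.096 = 19.8777 years

19.88 years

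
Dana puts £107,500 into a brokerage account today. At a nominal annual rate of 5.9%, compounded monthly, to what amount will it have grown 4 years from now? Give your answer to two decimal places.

£136,035.05

Periodic rate i = 0.059/12 = 0.00491667; n = 4 × 12 = 48 periods.
FV = 107,500 × (1 + 0.00491667)^48 = 136,035.0503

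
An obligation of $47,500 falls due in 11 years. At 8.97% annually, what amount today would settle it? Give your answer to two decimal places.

$18,463.63

Discount factor = (1+0.0897)^(−11) = 0.388708; PV = 47,500 × 0.388708 = 18,463.6326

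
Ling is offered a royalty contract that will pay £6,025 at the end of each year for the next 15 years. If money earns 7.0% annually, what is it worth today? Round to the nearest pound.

PV = PMT · [1 − (1+i)^(−n)] / i = 6025 · 9.107914 = 54,875.1819

£54,875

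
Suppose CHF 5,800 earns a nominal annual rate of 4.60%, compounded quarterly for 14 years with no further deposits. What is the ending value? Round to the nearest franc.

CHF 11,003

i = 0.046/4 = 0.0115 per quarter; n = 14·4 = 56.
FV = 5,800 × (1 + 0.0115)^56 = 11,003.1662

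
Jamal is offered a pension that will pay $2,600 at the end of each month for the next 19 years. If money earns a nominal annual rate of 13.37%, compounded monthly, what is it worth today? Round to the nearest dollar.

$214,699

Periodic rate i = 0.1337/12 = 0.0111417; n = 19 × 12 = 228 periods.
PV = PMT · [1 − (1+i)^(−n)] / i = 2600 · 82.576686 = 214,699.3836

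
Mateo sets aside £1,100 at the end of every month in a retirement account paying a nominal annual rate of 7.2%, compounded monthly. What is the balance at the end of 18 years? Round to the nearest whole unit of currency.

i = 0.072/12 = 0.006 per month; n = 18·12 = 216.
Accumulation factor s(216|0.006) = 440.087245; FV = 1100 × 440.087245 = 484,095.9699

£484,096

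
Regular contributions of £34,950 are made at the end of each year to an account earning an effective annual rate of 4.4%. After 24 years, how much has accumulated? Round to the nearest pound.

FV = 34950 × [(1+0.044)^24 − 1] / 0.044 = 34950 × 41.151901 = 1,438,258.9480

£1,438,259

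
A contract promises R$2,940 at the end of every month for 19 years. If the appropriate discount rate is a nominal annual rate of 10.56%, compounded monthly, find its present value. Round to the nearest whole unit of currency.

R$288,769

Periodic rate i = 0.1056/12 = 0.0088; n = 19 × 12 = 228 periods.
Annuity factor a(228|0.0088) = 98.220759; PV = 2940 × 98.220759 = 288,769.0323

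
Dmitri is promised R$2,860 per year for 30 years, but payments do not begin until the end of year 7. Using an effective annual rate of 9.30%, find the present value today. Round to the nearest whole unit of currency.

R$16,785

PV at t=6 (ordinary 30-year annuity): 2860 × a(30|0.093) = 2860 × 10.006390 = 28,618.2763
Discount back 6 years: 28,618.2763 × (1+0.093)^(−6) = 28,618.2763 × 0.586515 = 16,785.0446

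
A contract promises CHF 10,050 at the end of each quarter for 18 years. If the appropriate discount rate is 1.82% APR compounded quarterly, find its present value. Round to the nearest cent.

i = 0.0182/4 = 0.00455 per quarter; n = 18·4 = 72.
PV = PMT · [1 − (1+i)^(−n)] / i = 10050 · 61.277606 = 615,839.9418

CHF 615,839.94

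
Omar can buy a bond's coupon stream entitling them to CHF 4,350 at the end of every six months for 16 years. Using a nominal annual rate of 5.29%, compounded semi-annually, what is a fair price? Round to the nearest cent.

Periodic rate i = 0.0529/2 = 0.02645; n = 16 × 2 = 32 periods.
PV = PMT · [1 − (1+i)^(−n)] / i = 4350 · 21.410170 = 93,134.2390

CHF 93,134.24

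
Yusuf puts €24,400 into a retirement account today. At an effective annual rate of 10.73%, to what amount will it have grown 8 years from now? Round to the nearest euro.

24,400 × (1+0.1073)^8 = 24,400 × 2.260073 = 55,145.7726

€55,146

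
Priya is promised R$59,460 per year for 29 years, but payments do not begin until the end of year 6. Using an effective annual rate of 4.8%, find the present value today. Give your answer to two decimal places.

PV at t=5 (ordinary 29-year annuity): 59460 × a(29|0.048) = 59460 × 15.484223 = 920,691.8923
PV₀ = 920,691.8923 / (1+0.048)^5 = 920,691.8923 / 1.264173 = 728,295.9678

R$728,295.97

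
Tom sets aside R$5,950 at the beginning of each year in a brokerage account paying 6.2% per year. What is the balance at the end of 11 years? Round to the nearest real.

Accumulation factor s(11|0.062) × (1+i) = 16.068249; FV = 5950 × 16.068249 = 95,606.0786
(Beginning-of-period payments → annuity-due factor ×(1+i).)

R$95,606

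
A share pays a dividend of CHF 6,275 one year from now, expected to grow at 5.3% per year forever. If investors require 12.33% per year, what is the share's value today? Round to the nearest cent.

PV = PMT / (i − g) = 6275 / (0.1233 − 0.053) = 6275 / 0.070300 = 89,260.3129

CHF 89,260.31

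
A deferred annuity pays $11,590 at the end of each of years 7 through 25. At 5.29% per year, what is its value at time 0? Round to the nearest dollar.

$100,419

Value one period before first payment (t=6): 11590 × [1 − (1+0.0529)^(−19)] / 0.0529 = 11590 × 11.804726 = 136,816.7779
PV₀ = 136,816.7779 / (1+0.0529)^6 = 136,816.7779 / 1.362457 = 100,419.1647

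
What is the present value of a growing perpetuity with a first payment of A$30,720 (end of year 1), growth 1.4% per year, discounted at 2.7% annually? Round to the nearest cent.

PV = PMT / (i − g) = 30720 / (0.027 − 0.014) = 30720 / 0.013000 = 2,363,076.9231

A$2,363,076.92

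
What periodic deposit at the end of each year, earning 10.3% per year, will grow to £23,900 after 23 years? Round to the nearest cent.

FV-annuity factor = 82.846193; PMT = 23900 / 82.846193 = 288.4864

£288.49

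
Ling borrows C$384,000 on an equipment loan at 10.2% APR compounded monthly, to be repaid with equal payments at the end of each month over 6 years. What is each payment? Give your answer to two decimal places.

C$7,152.71

With 12 periods per year: i = 0.0085, n = 72.
Annuity-PV factor = 53.685934; PMT = 384000 / 53.685934 = 7,152.7115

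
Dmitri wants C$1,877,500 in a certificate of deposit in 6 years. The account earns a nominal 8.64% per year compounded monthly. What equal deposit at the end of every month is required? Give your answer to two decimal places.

Periodic rate i = 0.0864/12 = 0.0072; n = 6 × 12 = 72 periods.
PMT = 1.8775e+06 / ( [(1+0.0072)^72 − 1] / 0.0072 ) = 1.8775e+06 / 93.919773 = 19,990.4657

C$19,990.47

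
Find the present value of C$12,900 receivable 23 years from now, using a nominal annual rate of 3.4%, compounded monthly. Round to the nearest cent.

C$5,908.15

Periodic rate i = 0.034/12 = 0.00283333; n = 23 × 12 = 276 periods.
Discount factor = (1+0.00283333)^(−276) = 0.457996; PV = 12,900 × 0.457996 = 5,908.1518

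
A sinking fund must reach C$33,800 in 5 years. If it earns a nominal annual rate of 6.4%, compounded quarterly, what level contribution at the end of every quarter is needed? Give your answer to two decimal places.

C$1,447.37

i = 0.064/4 = 0.016 per quarter; n = 5·4 = 20.
PMT = 33800 / ( [(1+0.016)^20 − 1] / 0.016 ) = 33800 / 23.352743 = 1,447.3674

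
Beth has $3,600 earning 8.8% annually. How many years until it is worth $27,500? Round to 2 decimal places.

24.11 years

(1+i)^n = 27500/3600 = 7.63889, so n = ln 7.63889 / ln 1.088 = 24.1075 years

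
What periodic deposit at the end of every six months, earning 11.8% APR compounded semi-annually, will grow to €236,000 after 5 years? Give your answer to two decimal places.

€17,989.10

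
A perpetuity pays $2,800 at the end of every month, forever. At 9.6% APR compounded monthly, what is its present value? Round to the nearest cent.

$350,000.00

Periodic rate i = 0.096/12 = 0.008.
PV = C/r = 2800/0.008 = 350,000.0000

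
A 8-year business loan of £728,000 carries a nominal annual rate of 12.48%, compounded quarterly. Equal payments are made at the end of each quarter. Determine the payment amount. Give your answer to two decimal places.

i = 0.1248/4 = 0.0312 per quarter; n = 8·4 = 32.
PMT = 728000 / ( [1 − (1+0.0312)^(−32)] / 0.0312 ) = 728000 / 20.059811 = 36,291.4687

£36,291.47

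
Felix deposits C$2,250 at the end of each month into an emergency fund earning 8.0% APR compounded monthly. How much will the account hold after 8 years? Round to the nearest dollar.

C$301,204

With 12 periods per year: i = 0.00666667, n = 96.
Accumulation factor s(96|0.00666667) = 133.868583; FV = 2250 × 133.868583 = 301,204.3117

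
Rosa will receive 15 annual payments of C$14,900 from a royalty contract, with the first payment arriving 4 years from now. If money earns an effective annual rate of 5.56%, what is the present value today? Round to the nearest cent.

C$126,644.76

PV at t=3 (ordinary 15-year annuity): 14900 × a(15|0.0556) = 14900 × 9.997677 = 148,965.3902
PV₀ = 148,965.3902 / (1+0.0556)^3 = 148,965.3902 / 1.176246 = 126,644.7625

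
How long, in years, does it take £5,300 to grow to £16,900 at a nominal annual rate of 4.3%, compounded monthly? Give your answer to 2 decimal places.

27.02 years

Periodic rate i = 0.043/12 = 0.00358333.
(1+i)^n = 16900/5300 = 3.18868, so n = ln 3.18868 / ln 1.00358 = 324.1907 months
= 324.1907/12 years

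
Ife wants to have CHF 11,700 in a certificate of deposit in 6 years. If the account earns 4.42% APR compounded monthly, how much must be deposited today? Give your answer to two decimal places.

CHF 8,978.89

Periodic rate i = 0.0442/12 = 0.00368333; n = 6 × 12 = 72 periods.
Discount factor = (1+0.00368333)^(−72) = 0.767426; PV = 11,700 × 0.767426 = 8,978.8881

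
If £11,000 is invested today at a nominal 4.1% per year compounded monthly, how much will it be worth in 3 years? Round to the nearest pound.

£12,437

With 12 periods per year: i = 0.00341667, n = 36.
11,000 × (1+0.00341667)^36 = 11,000 × 1.130647 = 12,437.1209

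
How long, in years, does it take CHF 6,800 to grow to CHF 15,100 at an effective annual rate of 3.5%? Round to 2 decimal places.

23.19 years

n = ln(15100/6800) / ln(1+0.035) = ln(2.22059) / 0.034401 = 23.1901 years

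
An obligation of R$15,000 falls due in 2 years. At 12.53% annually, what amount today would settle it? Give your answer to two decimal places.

PV = 15,000 / (1 + 0.1253)^2 = 15,000 / 1.266300 = 11,845.5334

R$11,845.53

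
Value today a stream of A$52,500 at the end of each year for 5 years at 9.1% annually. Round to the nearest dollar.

Annuity factor a(5|0.091) = 3.879580; PV = 52500 × 3.879580 = 203,677.9398

A$203,678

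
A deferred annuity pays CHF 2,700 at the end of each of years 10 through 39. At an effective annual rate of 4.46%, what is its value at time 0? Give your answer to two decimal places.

CHF 29,836.74

Value one period before first payment (t=9): 2700 × [1 − (1+0.0446)^(−30)] / 0.0446 = 2700 × 16.365823 = 44,187.7212
PV₀ = 44,187.7212 / (1+0.0446)^9 = 44,187.7212 / 1.480983 = 29,836.7428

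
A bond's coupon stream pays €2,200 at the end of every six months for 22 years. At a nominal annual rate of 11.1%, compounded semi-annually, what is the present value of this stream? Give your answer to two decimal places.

€35,958.63

With 2 periods per year: i = 0.0555, n = 44.
PV = 2200 × [1 − (1+0.0555)^(−44)] / 0.0555 = 2200 × 16.344831 = 35,958.6276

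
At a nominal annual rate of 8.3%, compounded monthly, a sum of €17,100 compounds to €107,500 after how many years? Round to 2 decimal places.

22.23 years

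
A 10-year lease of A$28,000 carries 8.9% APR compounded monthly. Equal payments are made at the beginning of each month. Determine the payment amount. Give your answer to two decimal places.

A$350.58

With 12 periods per year: i = 0.00741667, n = 120.
PMT = 28000 / ( [1 − (1+0.00741667)^(−120)] / 0.00741667 × (1+i) ) = 28000 / 79.867997 = 350.5785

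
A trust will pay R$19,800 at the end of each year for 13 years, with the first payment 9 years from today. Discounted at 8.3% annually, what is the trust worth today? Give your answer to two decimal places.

Value one period before first payment (t=8): 19800 × [1 − (1+0.083)^(−13)] / 0.083 = 19800 × 7.775005 = 153,945.1000
PV₀ = 153,945.1000 / (1+0.083)^8 = 153,945.1000 / 1.892464 = 81,346.3774

R$81,346.38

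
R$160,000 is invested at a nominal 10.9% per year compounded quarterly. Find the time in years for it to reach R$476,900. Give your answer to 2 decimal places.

Periodic rate i = 0.109/4 = 0.02725.
(1+i)^n = 476900/160000 = 2.98062, so n = ln 2.98062 / ln 1.02725 = 40.6219 quarters
= 40.6219/4 years

10.16 years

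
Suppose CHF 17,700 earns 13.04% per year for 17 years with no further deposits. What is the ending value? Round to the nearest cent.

FV = PV·(1+i)^n = 17,700 × 8.034272 = 142,206.6143

CHF 142,206.61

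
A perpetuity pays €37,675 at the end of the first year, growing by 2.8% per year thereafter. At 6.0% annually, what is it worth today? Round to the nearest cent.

PV = D₁/(r − g) = 37675/(0.06 − 0.028) = 1,177,343.7500

€1,177,343.75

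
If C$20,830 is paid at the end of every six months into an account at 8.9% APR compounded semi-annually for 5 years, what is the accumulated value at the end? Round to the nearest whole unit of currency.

C$255,369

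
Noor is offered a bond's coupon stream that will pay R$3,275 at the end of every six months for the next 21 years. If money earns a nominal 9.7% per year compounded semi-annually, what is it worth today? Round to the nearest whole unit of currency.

R$58,287

With 2 periods per year: i = 0.0485, n = 42.
PV = PMT · [1 − (1+i)^(−n)] / i = 3275 · 17.797681 = 58,287.4042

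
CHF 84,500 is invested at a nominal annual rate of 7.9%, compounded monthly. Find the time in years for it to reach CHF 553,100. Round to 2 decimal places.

Periodic rate i = 0.079/12 = 0.00658333.
n = ln(553100/84500) / ln(1+0.00658333) = ln(6.54556) / 0.006562 = 286.3238 months
= 286.3238/12 years

23.86 years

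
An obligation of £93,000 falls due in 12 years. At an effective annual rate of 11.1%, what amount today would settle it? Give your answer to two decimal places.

£26,297.49

PV = 93,000 / (1 + 0.111)^12 = 93,000 / 3.536460 = 26,297.4865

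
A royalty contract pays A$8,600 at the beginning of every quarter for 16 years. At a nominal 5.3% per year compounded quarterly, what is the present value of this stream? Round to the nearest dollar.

Periodic rate i = 0.053/4 = 0.01325; n = 16 × 4 = 64 periods.
Annuity factor a(64|0.01325) × (1+i) = 43.538225; PV = 8600 × 43.538225 = 374,428.7308
Payments are at the start of each period, so multiply by (1+i).

A$374,429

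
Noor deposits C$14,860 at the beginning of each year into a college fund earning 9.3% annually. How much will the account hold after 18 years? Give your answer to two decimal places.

C$690,958.42

Accumulation factor s(18|0.093) × (1+i) = 46.497875; FV = 14860 × 46.497875 = 690,958.4224
Payments are at the start of each period, so multiply by (1+i).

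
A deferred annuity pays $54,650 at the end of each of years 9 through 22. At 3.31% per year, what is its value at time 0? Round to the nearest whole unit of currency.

PV at t=8 (ordinary 14-year annuity): 54650 × a(14|0.0331) = 54650 × 11.061032 = 604,485.4032
PV₀ = 604,485.4032 / (1+0.0331)^8 = 604,485.4032 / 1.297594 = 465,850.8860

$465,851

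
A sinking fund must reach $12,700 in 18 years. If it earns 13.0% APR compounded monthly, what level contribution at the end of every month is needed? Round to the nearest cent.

$14.87

i = 0.13/12 = 0.0108333 per month; n = 18·12 = 216.
FV-annuity factor = 853.976825; PMT = 12700 / 853.976825 = 14.8716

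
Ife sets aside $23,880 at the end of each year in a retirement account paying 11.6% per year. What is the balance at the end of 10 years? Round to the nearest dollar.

$411,043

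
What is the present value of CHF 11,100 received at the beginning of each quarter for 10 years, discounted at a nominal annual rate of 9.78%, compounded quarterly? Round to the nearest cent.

i = 0.0978/4 = 0.02445 per quarter; n = 10·4 = 40.
PV = PMT · [1 − (1+i)^(−n)] / i × (1+i) = 11100 · 25.956385 = 288,115.8720
Payments are at the start of each period, so multiply by (1+i).

CHF 288,115.87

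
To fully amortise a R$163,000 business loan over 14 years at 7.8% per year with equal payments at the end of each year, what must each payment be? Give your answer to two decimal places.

Annuity-PV factor = 8.340877; PMT = 163000 / 8.340877 = 19,542.3104

R$19,542.31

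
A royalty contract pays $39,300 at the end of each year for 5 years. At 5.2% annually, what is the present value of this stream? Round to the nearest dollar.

PV = 39300 × [1 − (1+0.052)^(−5)] / 0.052 = 39300 × 4.305645 = 169,211.8450

$169,212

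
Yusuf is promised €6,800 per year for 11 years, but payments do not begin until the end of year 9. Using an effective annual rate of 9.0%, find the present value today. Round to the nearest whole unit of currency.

PV at t=8 (ordinary 11-year annuity): 6800 × a(11|0.09) = 6800 × 6.805191 = 46,275.2958
PV₀ = 46,275.2958 / (1+0.09)^8 = 46,275.2958 / 1.992563 = 23,224.0105

€23,224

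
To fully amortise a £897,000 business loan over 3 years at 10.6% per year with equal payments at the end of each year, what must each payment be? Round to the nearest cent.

Annuity-PV factor = 2.460816; PMT = 897000 / 2.460816 = 364,513.1848

£364,513.18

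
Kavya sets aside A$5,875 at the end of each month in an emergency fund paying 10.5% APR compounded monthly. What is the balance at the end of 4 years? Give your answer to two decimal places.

A$348,594.77

Periodic rate i = 0.105/12 = 0.00875; n = 4 × 12 = 48 periods.
FV = PMT · [(1+i)^n − 1] / i = 5875 · 59.335280 = 348,594.7677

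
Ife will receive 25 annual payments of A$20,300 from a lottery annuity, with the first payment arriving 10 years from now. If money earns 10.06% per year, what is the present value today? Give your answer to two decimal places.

PV at t=9 (ordinary 25-year annuity): 20300 × a(25|0.1006) = 20300 × 9.035325 = 183,417.0991
PV₀ = 183,417.0991 / (1+0.1006)^9 = 183,417.0991 / 2.369548 = 77,405.9320

A$77,405.93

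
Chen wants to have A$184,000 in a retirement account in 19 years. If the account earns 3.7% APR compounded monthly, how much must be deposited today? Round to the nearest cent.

A$91,196.57

With 12 periods per year: i = 0.00308333, n = 228.
Discount factor = (1+0.00308333)^(−228) = 0.495634; PV = 184,000 × 0.495634 = 91,196.5736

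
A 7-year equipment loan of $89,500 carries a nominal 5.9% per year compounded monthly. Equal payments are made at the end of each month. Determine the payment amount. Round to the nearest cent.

$1,303.18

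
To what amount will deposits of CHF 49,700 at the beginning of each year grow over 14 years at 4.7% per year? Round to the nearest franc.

Accumulation factor s(14|0.047) × (1+i) = 20.097688; FV = 49700 × 20.097688 = 998,855.0785
Payments are at the start of each period, so multiply by (1+i).

CHF 998,855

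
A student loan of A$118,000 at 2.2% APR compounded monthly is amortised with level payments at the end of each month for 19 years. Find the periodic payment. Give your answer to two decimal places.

A$633.69

Periodic rate i = 0.022/12 = 0.00183333; n = 19 × 12 = 228 periods.
Annuity-PV factor = 186.210419; PMT = 118000 / 186.210419 = 633.6917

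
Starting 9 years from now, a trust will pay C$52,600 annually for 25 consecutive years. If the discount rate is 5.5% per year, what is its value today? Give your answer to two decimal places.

C$459,750.48

Value one period before first payment (t=8): 52600 × [1 − (1+0.055)^(−25)] / 0.055 = 52600 × 13.413933 = 705,572.8577
PV₀ = 705,572.8577 / (1+0.055)^8 = 705,572.8577 / 1.534687 = 459,750.4773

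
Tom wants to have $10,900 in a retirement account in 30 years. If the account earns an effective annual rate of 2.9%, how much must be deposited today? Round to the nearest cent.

$4,623.44

PV = 10,900 / (1 + 0.029)^30 = 10,900 / 2.357552 = 4,623.4403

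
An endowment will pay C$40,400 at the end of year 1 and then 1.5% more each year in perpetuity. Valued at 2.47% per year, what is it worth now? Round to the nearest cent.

PV = D₁/(r − g) = 40400/(0.0247 − 0.015) = 4,164,948.4536

C$4,164,948.45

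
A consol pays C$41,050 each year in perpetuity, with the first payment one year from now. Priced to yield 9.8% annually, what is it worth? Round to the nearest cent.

C$418,877.55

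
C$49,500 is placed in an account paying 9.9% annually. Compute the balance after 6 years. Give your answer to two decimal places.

C$87,215.03

49,500 × (1+0.099)^6 = 49,500 × 1.761920 = 87,215.0338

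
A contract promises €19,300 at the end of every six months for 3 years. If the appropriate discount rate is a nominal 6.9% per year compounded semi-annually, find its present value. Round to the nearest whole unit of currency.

€103,010

i = 0.069/2 = 0.0345 per half-year; n = 3·2 = 6.
PV = 19300 × [1 − (1+0.0345)^(−6)] / 0.0345 = 19300 × 5.337316 = 103,010.1925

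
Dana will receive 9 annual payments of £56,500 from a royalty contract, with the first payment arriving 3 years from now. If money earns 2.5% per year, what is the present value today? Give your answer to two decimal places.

£428,653.33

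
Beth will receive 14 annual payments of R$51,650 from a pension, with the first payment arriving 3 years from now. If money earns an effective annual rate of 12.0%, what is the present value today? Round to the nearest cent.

R$272,915.25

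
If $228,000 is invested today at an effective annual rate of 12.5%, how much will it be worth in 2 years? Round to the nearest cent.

228,000 × (1+0.125)^2 = 228,000 × 1.265625 = 288,562.5000

$288,562.50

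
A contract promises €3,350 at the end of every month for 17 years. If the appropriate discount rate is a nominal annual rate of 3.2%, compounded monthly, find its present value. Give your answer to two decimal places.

€526,566.84

Periodic rate i = 0.032/12 = 0.00266667; n = 17 × 12 = 204 periods.
PV = PMT · [1 − (1+i)^(−n)] / i = 3350 · 157.184130 = 526,566.8358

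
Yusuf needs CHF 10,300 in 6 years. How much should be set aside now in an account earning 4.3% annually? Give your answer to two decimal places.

Discount factor = (1+0.043)^(−6) = 0.776773; PV = 10,300 × 0.776773 = 8,000.7624

CHF 8,000.76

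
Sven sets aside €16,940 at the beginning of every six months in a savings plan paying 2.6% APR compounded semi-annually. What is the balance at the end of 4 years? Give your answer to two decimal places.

€143,693.15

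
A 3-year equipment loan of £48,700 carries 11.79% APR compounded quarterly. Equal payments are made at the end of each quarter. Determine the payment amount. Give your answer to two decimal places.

With 4 periods per year: i = 0.029475, n = 12.
Annuity-PV factor = 9.985272; PMT = 48700 / 9.985272 = 4,877.1833

£4,877.18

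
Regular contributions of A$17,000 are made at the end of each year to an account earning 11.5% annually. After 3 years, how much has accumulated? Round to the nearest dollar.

A$57,090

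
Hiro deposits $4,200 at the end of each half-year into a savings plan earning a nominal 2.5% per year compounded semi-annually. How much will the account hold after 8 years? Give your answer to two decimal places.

$73,882.89

Periodic rate i = 0.025/2 = 0.0125; n = 8 × 2 = 16 periods.
FV = 4200 × [(1+0.0125)^16 − 1] / 0.0125 = 4200 × 17.591164 = 73,882.8880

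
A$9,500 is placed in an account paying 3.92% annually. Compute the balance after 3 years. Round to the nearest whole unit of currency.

A$10,662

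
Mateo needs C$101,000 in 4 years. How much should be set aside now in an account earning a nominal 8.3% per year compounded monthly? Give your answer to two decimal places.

With 12 periods per year: i = 0.00691667, n = 48.
Discount factor = (1+0.00691667)^(−48) = 0.718308; PV = 101,000 × 0.718308 = 72,549.0886

C$72,549.09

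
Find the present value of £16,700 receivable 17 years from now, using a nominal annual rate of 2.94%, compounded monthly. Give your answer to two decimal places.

£10,137.28

Periodic rate i = 0.0294/12 = 0.00245; n = 17 × 12 = 204 periods.
Discount factor = (1+0.00245)^(−204) = 0.607023; PV = 16,700 × 0.607023 = 10,137.2826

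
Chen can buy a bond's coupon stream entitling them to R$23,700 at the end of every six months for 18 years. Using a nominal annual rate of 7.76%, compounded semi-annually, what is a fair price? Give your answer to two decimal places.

Periodic rate i = 0.0776/2 = 0.0388; n = 18 × 2 = 36 periods.
PV = 23700 × [1 − (1+0.0388)^(−36)] / 0.0388 = 23700 × 19.226557 = 455,669.3956

R$455,669.40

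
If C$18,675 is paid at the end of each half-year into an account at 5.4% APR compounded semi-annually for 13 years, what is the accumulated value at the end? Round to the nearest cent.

With 2 periods per year: i = 0.027, n = 26.
FV = 18675 × [(1+0.027)^26 − 1] / 0.027 = 18675 × 37.003195 = 691,034.6610

C$691,034.66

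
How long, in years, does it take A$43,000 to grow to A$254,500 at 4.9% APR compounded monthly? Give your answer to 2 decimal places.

Periodic rate i = 0.049/12 = 0.00408333.
(1+i)^n = 254500/43000 = 5.91860, so n = ln 5.91860 / ln 1.00408 = 436.3417 months
= 436.3417/12 years

36.36 years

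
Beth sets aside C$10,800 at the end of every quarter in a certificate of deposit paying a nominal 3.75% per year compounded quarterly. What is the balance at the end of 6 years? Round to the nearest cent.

C$289,164.43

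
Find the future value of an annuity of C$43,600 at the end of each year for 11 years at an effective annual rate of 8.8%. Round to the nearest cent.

Accumulation factor s(11|0.088) = 17.372950; FV = 43600 × 17.372950 = 757,460.6202

C$757,460.62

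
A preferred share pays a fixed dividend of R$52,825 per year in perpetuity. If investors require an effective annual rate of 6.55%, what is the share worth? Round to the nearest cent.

R$806,488.55

PV = C/r = 52825/0.0655 = 806,488.5496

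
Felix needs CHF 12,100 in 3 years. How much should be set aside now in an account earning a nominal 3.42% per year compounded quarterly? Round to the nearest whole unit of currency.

CHF 10,925

i = 0.0342/4 = 0.00855 per quarter; n = 3·4 = 12.
PV = FV·(1+i)^(−n) = 12,100 × 0.902882 = 10,924.8672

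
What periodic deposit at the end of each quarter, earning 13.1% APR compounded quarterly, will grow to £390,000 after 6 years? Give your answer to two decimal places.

£10,943.51

With 4 periods per year: i = 0.03275, n = 24.
FV-annuity factor = 35.637546; PMT = 390000 / 35.637546 = 10,943.5146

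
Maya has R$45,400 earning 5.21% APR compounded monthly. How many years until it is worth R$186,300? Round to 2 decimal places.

Periodic rate i = 0.0521/12 = 0.00434167.
(1+i)^n = 186300/45400 = 4.10352, so n = ln 4.10352 / ln 1.00434 = 325.8907 months
= 325.8907/12 years

27.16 years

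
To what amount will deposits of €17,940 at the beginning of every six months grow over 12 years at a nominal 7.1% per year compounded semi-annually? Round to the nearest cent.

Periodic rate i = 0.071/2 = 0.0355; n = 12 × 2 = 24 periods.
FV = PMT · [(1+i)^n − 1] / i × (1+i) = 17940 · 38.209934 = 685,486.2192
Payments are at the start of each period, so multiply by (1+i).

€685,486.22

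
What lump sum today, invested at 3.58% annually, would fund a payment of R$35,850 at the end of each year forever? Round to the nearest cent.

PV = PMT / i = 35850 / 0.0358 = 1,001,396.6480

R$1,001,396.65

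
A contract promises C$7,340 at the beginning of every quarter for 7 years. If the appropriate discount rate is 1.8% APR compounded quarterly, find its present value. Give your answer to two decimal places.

C$193,559.94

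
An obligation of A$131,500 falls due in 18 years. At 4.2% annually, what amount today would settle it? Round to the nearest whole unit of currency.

A$62,706

PV = 131,500 / (1 + 0.042)^18 = 131,500 / 2.097099 = 62,705.6698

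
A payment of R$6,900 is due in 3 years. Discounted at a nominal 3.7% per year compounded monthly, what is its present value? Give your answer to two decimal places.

R$6,176.13

Periodic rate i = 0.037/12 = 0.00308333; n = 3 × 12 = 36 periods.
PV = 6,900 / (1 + 0.00308333)^36 = 6,900 / 1.117204 = 6,176.1320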